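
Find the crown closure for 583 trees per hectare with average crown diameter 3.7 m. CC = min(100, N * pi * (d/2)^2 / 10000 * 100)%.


(d/2)^2 = (3.7/2)^2 = 1.85^2 = 3.4225
Crown area = 3.141593 * 3.4225 = 10.7521 m^2
N * area / 10000 * 100 = 583 * 10.7521 / 10000 * 100 = 62.6847
CC = min(100, 62.6847) = 62.6847 ≈ 62.7%

62.7%


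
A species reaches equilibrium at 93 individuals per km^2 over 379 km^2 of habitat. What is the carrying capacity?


K = 93 * 379 = 35247 individuals

35247 individuals


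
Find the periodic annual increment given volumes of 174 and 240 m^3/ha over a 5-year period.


PAI = (V2 - V1) / period = (240 - 174) / 5 = 66 / 5 = 13.20 m^3/ha/yr

13.20 m^3/ha/yr


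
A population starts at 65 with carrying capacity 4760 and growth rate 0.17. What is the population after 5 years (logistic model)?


(K - N0)/N0 = (4760 - 65)/65 = 4695/65 = 72.2308
r*t = 0.17 * 5 = 0.85; exp(-0.85) = 0.427415
72.2308 * 0.427415 = 30.8725
1 + 30.8725 = 31.8725
N = 4760 / 31.8725 = 149.345 ≈ 149

149


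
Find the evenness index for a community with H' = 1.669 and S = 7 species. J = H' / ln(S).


ln(7) = 1.94591
J = H' / ln(S) = 1.669 / 1.94591 = 0.857696 ≈ 0.8577

0.8577


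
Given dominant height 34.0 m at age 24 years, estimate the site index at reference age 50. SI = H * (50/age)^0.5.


50/24 = 2.08333
(2.08333)^0.5 = 1.44337
SI = 34.0 * 1.44337 = 49.0746 ≈ 49.1 m

49.1 m


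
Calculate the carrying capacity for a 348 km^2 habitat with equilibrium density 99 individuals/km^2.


K = 99 * 348 = 34452 individuals

34452 individuals


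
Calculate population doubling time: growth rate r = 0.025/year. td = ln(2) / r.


td = ln(2) / 0.025 = 0.693147 / 0.025 = 27.7259 ≈ 27.7 years

27.7 years


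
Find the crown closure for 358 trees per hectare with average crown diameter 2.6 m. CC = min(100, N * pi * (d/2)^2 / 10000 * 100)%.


(d/2)^2 = (2.6/2)^2 = 1.3^2 = 1.69
Crown area = 3.141593 * 1.69 = 5.30929 m^2
N * area / 10000 * 100 = 358 * 5.30929 / 10000 * 100 = 19.0073
CC = min(100, 19.0073) = 19.0073 ≈ 19.0%

19.0%


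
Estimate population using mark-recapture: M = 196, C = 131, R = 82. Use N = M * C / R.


N = M * C / R = 196 * 131 / 82 = 25676 / 82 = 313.12 ≈ 313

313 individuals


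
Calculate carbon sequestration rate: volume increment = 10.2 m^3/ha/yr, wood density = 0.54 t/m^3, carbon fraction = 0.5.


C = 10.2 * 0.54 * 0.5 = 2.754 ≈ 2.75 t C/ha/yr

2.75 t C/ha/yr


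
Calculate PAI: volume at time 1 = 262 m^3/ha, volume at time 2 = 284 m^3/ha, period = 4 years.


PAI = (V2 - V1) / period = (284 - 262) / 4 = 22 / 4 = 5.50 m^3/ha/yr

5.50 m^3/ha/yr


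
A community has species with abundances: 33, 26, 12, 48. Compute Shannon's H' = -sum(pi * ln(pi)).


Total N = 33 + 26 + 12 + 48 = 119
Per-species terms:
  p = 33/119 = 0.277311; ln(p) = -1.282616; p*ln(p) = 0.277311 * (-1.282616) = -0.355684
  p = 26/119 = 0.218487; ln(p) = -1.521029; p*ln(p) = 0.218487 * (-1.521029) = -0.332325
  p = 12/119 = 0.100840; ln(p) = -2.294220; p*ln(p) = 0.100840 * (-2.294220) = -0.231349
  p = 48/119 = 0.403361; ln(p) = -0.907923; p*ln(p) = 0.403361 * (-0.907923) = -0.366221
sum(p*ln(p)) = (-0.355684) + (-0.332325) + (-0.231349) + (-0.366221) = -1.285579
H' = -(-1.285579) = 1.285579 ≈ 1.2856

1.2856


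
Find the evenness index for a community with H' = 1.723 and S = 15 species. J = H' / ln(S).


ln(15) = 2.70805
J = H' / ln(S) = 1.723 / 2.70805 = 0.636251 ≈ 0.6363

0.6363


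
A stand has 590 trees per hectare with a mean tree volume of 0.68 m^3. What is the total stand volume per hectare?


V_stand = 590 * 0.68 = 401.2 m^3/ha

401.2 m^3/ha


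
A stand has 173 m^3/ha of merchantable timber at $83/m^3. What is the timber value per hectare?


Value = 173 * 83 = $14359/ha

$14359/ha


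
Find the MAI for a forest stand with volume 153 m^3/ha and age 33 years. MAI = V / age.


MAI = 153 / 33 = 4.6364 ≈ 4.64 m^3/ha/yr

4.64 m^3/ha/yr


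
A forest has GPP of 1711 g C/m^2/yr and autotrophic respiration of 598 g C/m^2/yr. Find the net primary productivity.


NPP = GPP - Ra = 1711 - 598 = 1113 g C/m^2/yr

1113 g C/m^2/yr


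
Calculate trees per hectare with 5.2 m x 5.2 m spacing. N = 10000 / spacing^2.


N = 10000 / 5.2^2 = 10000 / 27.04 = 369.822 ≈ 370 trees/ha

370 trees/ha


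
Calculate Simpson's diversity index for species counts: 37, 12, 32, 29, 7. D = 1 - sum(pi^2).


Total N = 37 + 12 + 32 + 29 + 7 = 117
Per-species terms:
  p = 37/117 = 0.316239; p^2 = 0.316239^2 = 0.100007
  p = 12/117 = 0.102564; p^2 = 0.102564^2 = 0.010519
  p = 32/117 = 0.273504; p^2 = 0.273504^2 = 0.074804
  p = 29/117 = 0.247863; p^2 = 0.247863^2 = 0.061436
  p = 7/117 = 0.059829; p^2 = 0.059829^2 = 0.003580
sum(p^2) = 0.100007 + 0.010519 + 0.074804 + 0.061436 + 0.003580 = 0.250346
D = 1 - 0.250346 = 0.749654 ≈ 0.7497

0.7497


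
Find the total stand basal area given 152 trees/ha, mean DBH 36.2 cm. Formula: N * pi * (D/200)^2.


(D/200)^2 = (36.2/200)^2 = 0.181^2 = 0.032761
Individual BA = 3.141593 * 0.032761 = 0.102922 m^2
Stand BA = 152 * 0.102922 = 15.6441 ≈ 15.64 m^2/ha

15.64 m^2/ha


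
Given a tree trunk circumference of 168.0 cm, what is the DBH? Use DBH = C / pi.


DBH = C / pi = 168.0 / 3.141593 = 53.4761 ≈ 53.48 cm

53.48 cm


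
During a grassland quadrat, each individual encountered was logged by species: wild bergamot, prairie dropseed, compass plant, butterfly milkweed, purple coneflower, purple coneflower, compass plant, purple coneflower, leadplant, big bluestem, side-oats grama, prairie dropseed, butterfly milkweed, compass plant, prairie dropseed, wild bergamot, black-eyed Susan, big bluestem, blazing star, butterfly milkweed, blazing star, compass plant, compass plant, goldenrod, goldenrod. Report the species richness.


Total individuals logged = 25
Distinct species (count of individuals): wild bergamot (2), prairie dropseed (3), compass plant (5), butterfly milkweed (3), purple coneflower (3), leadplant (1), big bluestem (2), side-oats grama (1), black-eyed Susan (1), blazing star (2), goldenrod (2)
Species richness = number of distinct species = 11

11


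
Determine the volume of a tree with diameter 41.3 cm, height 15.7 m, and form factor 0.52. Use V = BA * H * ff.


(D/200)^2 = (41.3/200)^2 = 0.2065^2 = 0.04264225
BA = 3.141593 * 0.04264225 = 0.133965 m^2
V = 0.133965 * 15.7 * 0.52 = 1.09369 ≈ 1.094 m^3

1.094 m^3


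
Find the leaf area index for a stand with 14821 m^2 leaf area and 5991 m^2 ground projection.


LAI = 14821 / 5991 = 2.4739 ≈ 2.47

2.47


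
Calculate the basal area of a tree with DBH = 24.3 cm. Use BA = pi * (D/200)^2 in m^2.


D/200 = 24.3/200 = 0.1215 m
(D/200)^2 = 0.1215^2 = 0.01476225
BA = 3.141593 * 0.01476225 = 0.0463770 ≈ 0.0464 m^2

0.0464 m^2


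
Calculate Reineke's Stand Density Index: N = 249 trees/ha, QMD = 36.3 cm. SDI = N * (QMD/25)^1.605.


QMD/25 = 36.3/25 = 1.452
(1.452)^1.605 = exp(1.605 * ln(1.452)) = exp(1.605 * 0.372942) = exp(0.598572) = 1.81952
SDI = 249 * 1.81952 = 453.060 ≈ 453

453


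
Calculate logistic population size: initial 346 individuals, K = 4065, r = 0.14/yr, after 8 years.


(K - N0)/N0 = (4065 - 346)/346 = 3719/346 = 10.7486
r*t = 0.14 * 8 = 1.12; exp(-1.12) = 0.326280
10.7486 * 0.326280 = 3.50705
1 + 3.50705 = 4.50705
N = 4065 / 4.50705 = 901.920 ≈ 902

902


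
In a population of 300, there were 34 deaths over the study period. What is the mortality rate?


Mortality rate = 34 / 300 = 0.113333 ≈ 0.1133

0.1133


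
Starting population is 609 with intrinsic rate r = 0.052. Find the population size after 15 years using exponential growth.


r*t = 0.052 * 15 = 0.78
exp(0.78) = 2.18147
N = 609 * 2.18147 = 1328.52 ≈ 1329

1329


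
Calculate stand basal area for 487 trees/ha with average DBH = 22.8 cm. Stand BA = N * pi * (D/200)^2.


(D/200)^2 = (22.8/200)^2 = 0.114^2 = 0.012996
Individual BA = 3.141593 * 0.012996 = 0.0408281 m^2
Stand BA = 487 * 0.0408281 = 19.8833 ≈ 19.88 m^2/ha

19.88 m^2/ha


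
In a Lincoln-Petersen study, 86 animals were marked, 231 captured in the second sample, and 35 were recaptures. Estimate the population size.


N = M * C / R = 86 * 231 / 35 = 19866 / 35 = 567.60 ≈ 568

568 individuals


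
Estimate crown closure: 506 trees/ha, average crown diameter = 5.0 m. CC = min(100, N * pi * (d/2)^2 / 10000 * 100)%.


(d/2)^2 = (5.0/2)^2 = 2.5^2 = 6.25
Crown area = 3.141593 * 6.25 = 19.6350 m^2
N * area / 10000 * 100 = 506 * 19.6350 / 10000 * 100 = 99.3531
CC = min(100, 99.3531) = 99.3531 ≈ 99.4%

99.4%


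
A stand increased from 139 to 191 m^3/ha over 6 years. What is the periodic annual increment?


PAI = (V2 - V1) / period = (191 - 139) / 6 = 52 / 6 = 8.6667 ≈ 8.67 m^3/ha/yr

8.67 m^3/ha/yr


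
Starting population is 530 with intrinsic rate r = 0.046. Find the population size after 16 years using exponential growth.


r*t = 0.046 * 16 = 0.736
exp(0.736) = 2.08757
N = 530 * 2.08757 = 1106.41 ≈ 1106

1106


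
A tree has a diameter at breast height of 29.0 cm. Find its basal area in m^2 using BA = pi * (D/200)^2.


D/200 = 29.0/200 = 0.145 m
(D/200)^2 = 0.145^2 = 0.021025
BA = 3.141593 * 0.021025 = 0.0660520 ≈ 0.0661 m^2

0.0661 m^2


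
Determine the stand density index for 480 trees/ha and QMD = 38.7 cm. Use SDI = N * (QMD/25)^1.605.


QMD/25 = 38.7/25 = 1.548
(1.548)^1.605 = exp(1.605 * ln(1.548)) = exp(1.605 * 0.436964) = exp(0.701327) = 2.01643
SDI = 480 * 2.01643 = 967.886 ≈ 968

968


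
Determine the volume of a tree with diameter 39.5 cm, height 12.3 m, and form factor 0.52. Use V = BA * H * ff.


(D/200)^2 = (39.5/200)^2 = 0.1975^2 = 0.03900625
BA = 3.141593 * 0.03900625 = 0.122542 m^2
V = 0.122542 * 12.3 * 0.52 = 0.783779 ≈ 0.784 m^3

0.784 m^3


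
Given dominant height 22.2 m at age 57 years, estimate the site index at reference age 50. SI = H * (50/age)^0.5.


50/57 = 0.877193
(0.877193)^0.5 = 0.936586
SI = 22.2 * 0.936586 = 20.7922 ≈ 20.8 m

20.8 m


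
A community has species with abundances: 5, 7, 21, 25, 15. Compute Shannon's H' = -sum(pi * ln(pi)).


Total N = 5 + 7 + 21 + 25 + 15 = 73
Per-species terms:
  p = 5/73 = 0.068493; ln(p) = -2.681024; p*ln(p) = 0.068493 * (-2.681024) = -0.183631
  p = 7/73 = 0.095890; ln(p) = -2.344554; p*ln(p) = 0.095890 * (-2.344554) = -0.224819
  p = 21/73 = 0.287671; ln(p) = -1.245938; p*ln(p) = 0.287671 * (-1.245938) = -0.358420
  p = 25/73 = 0.342466; ln(p) = -1.071583; p*ln(p) = 0.342466 * (-1.071583) = -0.366981
  p = 15/73 = 0.205479; ln(p) = -1.582411; p*ln(p) = 0.205479 * (-1.582411) = -0.325152
sum(p*ln(p)) = (-0.183631) + (-0.224819) + (-0.358420) + (-0.366981) + (-0.325152) = -1.459003
H' = -(-1.459003) = 1.459003 ≈ 1.4590

1.4590


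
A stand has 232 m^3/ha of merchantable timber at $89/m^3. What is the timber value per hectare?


Value = 232 * 89 = $20648/ha

$20648/ha


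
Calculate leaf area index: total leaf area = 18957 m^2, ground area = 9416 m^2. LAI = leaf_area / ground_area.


LAI = 18957 / 9416 = 2.0133 ≈ 2.01

2.01


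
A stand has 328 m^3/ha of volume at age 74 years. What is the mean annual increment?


MAI = 328 / 74 = 4.4324 ≈ 4.43 m^3/ha/yr

4.43 m^3/ha/yr


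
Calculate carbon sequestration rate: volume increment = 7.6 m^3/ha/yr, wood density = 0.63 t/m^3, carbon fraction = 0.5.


C = 7.6 * 0.63 * 0.5 = 2.394 ≈ 2.39 t C/ha/yr

2.39 t C/ha/yr


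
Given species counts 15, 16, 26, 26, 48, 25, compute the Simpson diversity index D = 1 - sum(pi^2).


Total N = 15 + 16 + 26 + 26 + 48 + 25 = 156
Per-species terms:
  p = 15/156 = 0.096154; p^2 = 0.096154^2 = 0.009246
  p = 16/156 = 0.102564; p^2 = 0.102564^2 = 0.010519
  p = 26/156 = 0.166667; p^2 = 0.166667^2 = 0.027778
  p = 26/156 = 0.166667; p^2 = 0.166667^2 = 0.027778
  p = 48/156 = 0.307692; p^2 = 0.307692^2 = 0.094674
  p = 25/156 = 0.160256; p^2 = 0.160256^2 = 0.025682
sum(p^2) = 0.009246 + 0.010519 + 0.027778 + 0.027778 + 0.094674 + 0.025682 = 0.195677
D = 1 - 0.195677 = 0.804323 ≈ 0.8043

0.8043


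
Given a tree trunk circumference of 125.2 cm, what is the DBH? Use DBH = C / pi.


DBH = C / pi = 125.2 / 3.141593 = 39.8524 ≈ 39.85 cm

39.85 cm


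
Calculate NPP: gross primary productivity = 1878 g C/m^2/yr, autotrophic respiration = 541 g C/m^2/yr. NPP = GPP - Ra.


NPP = GPP - Ra = 1878 - 541 = 1337 g C/m^2/yr

1337 g C/m^2/yr


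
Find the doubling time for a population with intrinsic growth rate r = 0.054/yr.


td = ln(2) / 0.054 = 0.693147 / 0.054 = 12.8361 ≈ 12.8 years

12.8 years


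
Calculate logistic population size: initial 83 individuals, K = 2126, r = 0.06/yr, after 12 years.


(K - N0)/N0 = (2126 - 83)/83 = 2043/83 = 24.6145
r*t = 0.06 * 12 = 0.72; exp(-0.72) = 0.486752
24.6145 * 0.486752 = 11.9812
1 + 11.9812 = 12.9812
N = 2126 / 12.9812 = 163.775 ≈ 164

164


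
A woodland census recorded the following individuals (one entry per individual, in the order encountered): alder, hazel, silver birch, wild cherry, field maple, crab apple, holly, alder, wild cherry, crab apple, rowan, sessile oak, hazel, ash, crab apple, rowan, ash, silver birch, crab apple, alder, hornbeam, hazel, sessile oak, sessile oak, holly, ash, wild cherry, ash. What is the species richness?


Total individuals logged = 28
Distinct species (count of individuals): alder (3), hazel (3), silver birch (2), wild cherry (3), field maple (1), crab apple (4), holly (2), rowan (2), sessile oak (3), ash (4), hornbeam (1)
Species richness = number of distinct species = 11

11


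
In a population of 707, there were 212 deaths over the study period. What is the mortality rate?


Mortality rate = 212 / 707 = 0.299859 ≈ 0.2999

0.2999


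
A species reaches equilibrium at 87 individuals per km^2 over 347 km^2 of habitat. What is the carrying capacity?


K = 87 * 347 = 30189 individuals

30189 individuals


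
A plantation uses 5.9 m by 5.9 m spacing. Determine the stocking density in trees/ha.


N = 10000 / 5.9^2 = 10000 / 34.81 = 287.274 ≈ 287 trees/ha

287 trees/ha


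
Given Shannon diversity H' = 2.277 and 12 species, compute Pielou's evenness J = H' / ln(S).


ln(12) = 2.48491
J = H' / ln(S) = 2.277 / 2.48491 = 0.916331 ≈ 0.9163

0.9163


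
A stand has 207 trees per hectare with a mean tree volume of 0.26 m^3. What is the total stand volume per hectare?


V_stand = 207 * 0.26 = 53.82 ≈ 53.8 m^3/ha

53.8 m^3/ha


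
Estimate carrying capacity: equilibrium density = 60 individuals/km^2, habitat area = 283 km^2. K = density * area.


K = 60 * 283 = 16980 individuals

16980 individuals


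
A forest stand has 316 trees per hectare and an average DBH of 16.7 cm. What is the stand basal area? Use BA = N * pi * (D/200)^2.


(D/200)^2 = (16.7/200)^2 = 0.0835^2 = 0.00697225
Individual BA = 3.141593 * 0.00697225 = 0.0219040 m^2
Stand BA = 316 * 0.0219040 = 6.92166 ≈ 6.92 m^2/ha

6.92 m^2/ha


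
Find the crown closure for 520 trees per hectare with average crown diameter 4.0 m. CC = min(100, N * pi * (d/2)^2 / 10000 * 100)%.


(d/2)^2 = (4.0/2)^2 = 2^2 = 4
Crown area = 3.141593 * 4 = 12.5664 m^2
N * area / 10000 * 100 = 520 * 12.5664 / 10000 * 100 = 65.3453
CC = min(100, 65.3453) = 65.3453 ≈ 65.3%

65.3%


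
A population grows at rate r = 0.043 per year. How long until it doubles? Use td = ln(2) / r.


td = ln(2) / 0.043 = 0.693147 / 0.043 = 16.1197 ≈ 16.1 years

16.1 years


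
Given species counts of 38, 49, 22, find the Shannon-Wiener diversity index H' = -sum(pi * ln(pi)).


Total N = 38 + 49 + 22 = 109
Per-species terms:
  p = 38/109 = 0.348624; ln(p) = -1.053761; p*ln(p) = 0.348624 * (-1.053761) = -0.367366
  p = 49/109 = 0.449541; ln(p) = -0.799528; p*ln(p) = 0.449541 * (-0.799528) = -0.359421
  p = 22/109 = 0.201835; ln(p) = -1.600305; p*ln(p) = 0.201835 * (-1.600305) = -0.322998
sum(p*ln(p)) = (-0.367366) + (-0.359421) + (-0.322998) = -1.049785
H' = -(-1.049785) = 1.049785 ≈ 1.0498

1.0498


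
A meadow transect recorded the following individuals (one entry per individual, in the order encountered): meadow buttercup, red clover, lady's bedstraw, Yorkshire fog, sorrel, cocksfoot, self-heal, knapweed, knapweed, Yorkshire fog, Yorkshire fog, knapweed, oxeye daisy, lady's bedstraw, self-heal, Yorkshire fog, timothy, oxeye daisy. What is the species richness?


Total individuals logged = 18
Distinct species (count of individuals): meadow buttercup (1), red clover (1), lady's bedstraw (2), Yorkshire fog (4), sorrel (1), cocksfoot (1), self-heal (2), knapweed (3), oxeye daisy (2), timothy (1)
Species richness = number of distinct species = 10

10


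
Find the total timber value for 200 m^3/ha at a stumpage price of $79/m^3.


Value = 200 * 79 = $15800/ha

$15800/ha


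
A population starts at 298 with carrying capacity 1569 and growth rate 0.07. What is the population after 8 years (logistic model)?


(K - N0)/N0 = (1569 - 298)/298 = 1271/298 = 4.26510
r*t = 0.07 * 8 = 0.56; exp(-0.56) = 0.571209
4.26510 * 0.571209 = 2.43626
1 + 2.43626 = 3.43626
N = 1569 / 3.43626 = 456.601 ≈ 457

457


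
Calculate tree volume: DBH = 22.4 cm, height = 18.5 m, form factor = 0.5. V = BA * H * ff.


(D/200)^2 = (22.4/200)^2 = 0.112^2 = 0.012544
BA = 3.141593 * 0.012544 = 0.0394081 m^2
V = 0.0394081 * 18.5 * 0.5 = 0.364525 ≈ 0.365 m^3

0.365 m^3


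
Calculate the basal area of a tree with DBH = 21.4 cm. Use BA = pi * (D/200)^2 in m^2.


D/200 = 21.4/200 = 0.107 m
(D/200)^2 = 0.107^2 = 0.011449
BA = 3.141593 * 0.011449 = 0.0359681 ≈ 0.0360 m^2

0.0360 m^2


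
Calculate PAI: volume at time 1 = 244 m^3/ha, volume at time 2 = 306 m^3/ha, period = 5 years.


PAI = (V2 - V1) / period = (306 - 244) / 5 = 62 / 5 = 12.40 m^3/ha/yr

12.40 m^3/ha/yr


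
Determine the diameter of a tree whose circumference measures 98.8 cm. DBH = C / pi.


DBH = C / pi = 98.8 / 3.141593 = 31.4490 ≈ 31.45 cm

31.45 cm


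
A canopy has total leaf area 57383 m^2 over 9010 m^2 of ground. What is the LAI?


LAI = 57383 / 9010 = 6.3688 ≈ 6.37

6.37


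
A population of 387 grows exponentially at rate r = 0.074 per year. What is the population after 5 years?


r*t = 0.074 * 5 = 0.37
exp(0.37) = 1.44773
N = 387 * 1.44773 = 560.272 ≈ 560

560


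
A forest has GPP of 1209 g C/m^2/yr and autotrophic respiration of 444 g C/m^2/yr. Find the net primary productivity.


NPP = GPP - Ra = 1209 - 444 = 765 g C/m^2/yr

765 g C/m^2/yr


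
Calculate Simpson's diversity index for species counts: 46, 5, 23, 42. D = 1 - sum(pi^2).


Total N = 46 + 5 + 23 + 42 = 116
Per-species terms:
  p = 46/116 = 0.396552; p^2 = 0.396552^2 = 0.157253
  p = 5/116 = 0.043103; p^2 = 0.043103^2 = 0.001858
  p = 23/116 = 0.198276; p^2 = 0.198276^2 = 0.039313
  p = 42/116 = 0.362069; p^2 = 0.362069^2 = 0.131094
sum(p^2) = 0.157253 + 0.001858 + 0.039313 + 0.131094 = 0.329518
D = 1 - 0.329518 = 0.670482 ≈ 0.6705

0.6705


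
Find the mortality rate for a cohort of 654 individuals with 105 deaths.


Mortality rate = 105 / 654 = 0.160550 ≈ 0.1606

0.1606


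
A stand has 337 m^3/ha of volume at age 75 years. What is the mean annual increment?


MAI = 337 / 75 = 4.4933 ≈ 4.49 m^3/ha/yr

4.49 m^3/ha/yr


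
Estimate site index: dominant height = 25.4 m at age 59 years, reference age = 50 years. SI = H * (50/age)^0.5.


50/59 = 0.847458
(0.847458)^0.5 = 0.920575
SI = 25.4 * 0.920575 = 23.3826 ≈ 23.4 m

23.4 m


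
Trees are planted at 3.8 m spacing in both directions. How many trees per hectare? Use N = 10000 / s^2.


N = 10000 / 3.8^2 = 10000 / 14.44 = 692.521 ≈ 693 trees/ha

693 trees/ha


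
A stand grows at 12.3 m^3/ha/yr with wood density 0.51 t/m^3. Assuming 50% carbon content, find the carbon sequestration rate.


C = 12.3 * 0.51 * 0.5 = 3.1365 ≈ 3.14 t C/ha/yr

3.14 t C/ha/yr


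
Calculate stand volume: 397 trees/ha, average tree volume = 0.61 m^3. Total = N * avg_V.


V_stand = 397 * 0.61 = 242.17 ≈ 242.2 m^3/ha

242.2 m^3/ha


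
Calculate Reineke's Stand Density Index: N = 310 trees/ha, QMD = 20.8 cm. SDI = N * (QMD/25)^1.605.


QMD/25 = 20.8/25 = 0.832
(0.832)^1.605 = exp(1.605 * ln(0.832)) = exp(1.605 * (-0.183923)) = exp(-0.295196) = 0.744386
SDI = 310 * 0.744386 = 230.760 ≈ 231

231


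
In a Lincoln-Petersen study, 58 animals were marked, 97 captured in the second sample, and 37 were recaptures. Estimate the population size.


N = M * C / R = 58 * 97 / 37 = 5626 / 37 = 152.05 ≈ 152

152 individuals


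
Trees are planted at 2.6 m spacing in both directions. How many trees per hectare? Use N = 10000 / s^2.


N = 10000 / 2.6^2 = 10000 / 6.76 = 1479.29 ≈ 1479 trees/ha

1479 trees/ha


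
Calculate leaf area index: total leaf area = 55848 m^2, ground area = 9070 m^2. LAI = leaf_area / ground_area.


LAI = 55848 / 9070 = 6.1574 ≈ 6.16

6.16


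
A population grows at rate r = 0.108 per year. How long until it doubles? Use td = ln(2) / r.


td = ln(2) / 0.108 = 0.693147 / 0.108 = 6.41803 ≈ 6.4 years

6.4 years


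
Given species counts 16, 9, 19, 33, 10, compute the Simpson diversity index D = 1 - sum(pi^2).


Total N = 16 + 9 + 19 + 33 + 10 = 87
Per-species terms:
  p = 16/87 = 0.183908; p^2 = 0.183908^2 = 0.033822
  p = 9/87 = 0.103448; p^2 = 0.103448^2 = 0.010701
  p = 19/87 = 0.218391; p^2 = 0.218391^2 = 0.047695
  p = 33/87 = 0.379310; p^2 = 0.379310^2 = 0.143876
  p = 10/87 = 0.114943; p^2 = 0.114943^2 = 0.013212
sum(p^2) = 0.033822 + 0.010701 + 0.047695 + 0.143876 + 0.013212 = 0.249306
D = 1 - 0.249306 = 0.750694 ≈ 0.7507

0.7507


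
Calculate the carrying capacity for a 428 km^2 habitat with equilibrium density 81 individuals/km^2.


K = 81 * 428 = 34668 individuals

34668 individuals


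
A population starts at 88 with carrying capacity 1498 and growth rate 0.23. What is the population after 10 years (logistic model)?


(K - N0)/N0 = (1498 - 88)/88 = 1410/88 = 16.0227
r*t = 0.23 * 10 = 2.3; exp(-2.3) = 0.100259
16.0227 * 0.100259 = 1.60642
1 + 1.60642 = 2.60642
N = 1498 / 2.60642 = 574.735 ≈ 575

575


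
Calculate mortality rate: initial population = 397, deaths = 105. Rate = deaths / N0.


Mortality rate = 105 / 397 = 0.264484 ≈ 0.2645

0.2645


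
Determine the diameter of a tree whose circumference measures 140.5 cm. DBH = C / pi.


DBH = C / pi = 140.5 / 3.141593 = 44.7225 ≈ 44.72 cm

44.72 cm


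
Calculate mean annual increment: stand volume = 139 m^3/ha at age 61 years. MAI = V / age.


MAI = 139 / 61 = 2.2787 ≈ 2.28 m^3/ha/yr

2.28 m^3/ha/yr


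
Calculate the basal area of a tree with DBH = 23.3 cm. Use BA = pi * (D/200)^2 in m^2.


D/200 = 23.3/200 = 0.1165 m
(D/200)^2 = 0.1165^2 = 0.01357225
BA = 3.141593 * 0.01357225 = 0.0426385 ≈ 0.0426 m^2

0.0426 m^2


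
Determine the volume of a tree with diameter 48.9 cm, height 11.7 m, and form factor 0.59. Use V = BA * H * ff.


(D/200)^2 = (48.9/200)^2 = 0.2445^2 = 0.05978025
BA = 3.141593 * 0.05978025 = 0.187805 m^2
V = 0.187805 * 11.7 * 0.59 = 1.29642 ≈ 1.296 m^3

1.296 m^3


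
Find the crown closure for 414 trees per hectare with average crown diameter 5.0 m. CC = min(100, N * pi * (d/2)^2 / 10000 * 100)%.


(d/2)^2 = (5.0/2)^2 = 2.5^2 = 6.25
Crown area = 3.141593 * 6.25 = 19.6350 m^2
N * area / 10000 * 100 = 414 * 19.6350 / 10000 * 100 = 81.2889
CC = min(100, 81.2889) = 81.2889 ≈ 81.3%

81.3%


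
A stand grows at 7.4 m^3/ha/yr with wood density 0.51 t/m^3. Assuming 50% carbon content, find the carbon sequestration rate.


C = 7.4 * 0.51 * 0.5 = 1.887 ≈ 1.89 t C/ha/yr

1.89 t C/ha/yr


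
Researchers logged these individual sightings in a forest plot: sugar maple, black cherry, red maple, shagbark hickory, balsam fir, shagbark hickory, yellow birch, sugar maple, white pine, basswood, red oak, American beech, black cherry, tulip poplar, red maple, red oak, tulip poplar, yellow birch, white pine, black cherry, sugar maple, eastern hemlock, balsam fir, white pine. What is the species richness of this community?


Total individuals logged = 24
Distinct species (count of individuals): sugar maple (3), black cherry (3), red maple (2), shagbark hickory (2), balsam fir (2), yellow birch (2), white pine (3), basswood (1), red oak (2), American beech (1), tulip poplar (2), eastern hemlock (1)
Species richness = number of distinct species = 12

12


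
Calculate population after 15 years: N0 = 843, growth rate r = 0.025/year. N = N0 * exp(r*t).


r*t = 0.025 * 15 = 0.375
exp(0.375) = 1.45499
N = 843 * 1.45499 = 1226.56 ≈ 1227

1227


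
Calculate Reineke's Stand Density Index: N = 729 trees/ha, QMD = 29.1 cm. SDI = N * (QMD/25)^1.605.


QMD/25 = 29.1/25 = 1.164
(1.164)^1.605 = exp(1.605 * ln(1.164)) = exp(1.605 * 0.151862) = exp(0.243739) = 1.27601
SDI = 729 * 1.27601 = 930.211 ≈ 930

930


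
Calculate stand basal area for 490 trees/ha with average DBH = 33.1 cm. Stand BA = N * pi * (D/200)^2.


(D/200)^2 = (33.1/200)^2 = 0.1655^2 = 0.02739025
Individual BA = 3.141593 * 0.02739025 = 0.0860490 m^2
Stand BA = 490 * 0.0860490 = 42.1640 ≈ 42.16 m^2/ha

42.16 m^2/ha


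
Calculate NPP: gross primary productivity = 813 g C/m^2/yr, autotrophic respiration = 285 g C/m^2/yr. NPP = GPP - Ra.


NPP = GPP - Ra = 813 - 285 = 528 g C/m^2/yr

528 g C/m^2/yr


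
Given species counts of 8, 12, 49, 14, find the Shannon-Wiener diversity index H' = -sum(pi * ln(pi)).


Total N = 8 + 12 + 49 + 14 = 83
Per-species terms:
  p = 8/83 = 0.096386; ln(p) = -2.339394; p*ln(p) = 0.096386 * (-2.339394) = -0.225485
  p = 12/83 = 0.144578; ln(p) = -1.933936; p*ln(p) = 0.144578 * (-1.933936) = -0.279605
  p = 49/83 = 0.590361; ln(p) = -0.527021; p*ln(p) = 0.590361 * (-0.527021) = -0.311133
  p = 14/83 = 0.168675; ln(p) = -1.779781; p*ln(p) = 0.168675 * (-1.779781) = -0.300205
sum(p*ln(p)) = (-0.225485) + (-0.279605) + (-0.311133) + (-0.300205) = -1.116428
H' = -(-1.116428) = 1.116428 ≈ 1.1164

1.1164


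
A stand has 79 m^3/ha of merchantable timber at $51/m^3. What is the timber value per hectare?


Value = 79 * 51 = $4029/ha

$4029/ha


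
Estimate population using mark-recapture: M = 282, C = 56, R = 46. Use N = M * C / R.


N = M * C / R = 282 * 56 / 46 = 15792 / 46 = 343.30 ≈ 343

343 individuals


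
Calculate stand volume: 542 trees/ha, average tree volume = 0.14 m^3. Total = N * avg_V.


V_stand = 542 * 0.14 = 75.88 ≈ 75.9 m^3/ha

75.9 m^3/ha


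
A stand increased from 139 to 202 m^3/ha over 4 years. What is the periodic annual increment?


PAI = (V2 - V1) / period = (202 - 139) / 4 = 63 / 4 = 15.75 m^3/ha/yr

15.75 m^3/ha/yr


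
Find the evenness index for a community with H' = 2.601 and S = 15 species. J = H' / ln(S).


ln(15) = 2.70805
J = H' / ln(S) = 2.601 / 2.70805 = 0.960470 ≈ 0.9605

0.9605


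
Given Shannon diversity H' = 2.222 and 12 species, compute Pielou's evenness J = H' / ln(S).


ln(12) = 2.48491
J = H' / ln(S) = 2.222 / 2.48491 = 0.894197 ≈ 0.8942

0.8942


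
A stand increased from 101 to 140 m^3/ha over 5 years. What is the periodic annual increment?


PAI = (V2 - V1) / period = (140 - 101) / 5 = 39 / 5 = 7.80 m^3/ha/yr

7.80 m^3/ha/yr


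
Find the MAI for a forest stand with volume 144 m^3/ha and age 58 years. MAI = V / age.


MAI = 144 / 58 = 2.4828 ≈ 2.48 m^3/ha/yr

2.48 m^3/ha/yr


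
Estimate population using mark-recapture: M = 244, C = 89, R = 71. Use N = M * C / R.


N = M * C / R = 244 * 89 / 71 = 21716 / 71 = 305.86 ≈ 306

306 individuals


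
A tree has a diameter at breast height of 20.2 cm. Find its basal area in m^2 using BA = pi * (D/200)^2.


D/200 = 20.2/200 = 0.101 m
(D/200)^2 = 0.101^2 = 0.010201
BA = 3.141593 * 0.010201 = 0.0320474 ≈ 0.0320 m^2

0.0320 m^2


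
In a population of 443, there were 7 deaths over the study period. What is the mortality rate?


Mortality rate = 7 / 443 = 0.015801 ≈ 0.0158

0.0158


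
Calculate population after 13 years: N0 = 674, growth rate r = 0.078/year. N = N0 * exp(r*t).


r*t = 0.078 * 13 = 1.014
exp(1.014) = 2.75661
N = 674 * 2.75661 = 1857.96 ≈ 1858

1858


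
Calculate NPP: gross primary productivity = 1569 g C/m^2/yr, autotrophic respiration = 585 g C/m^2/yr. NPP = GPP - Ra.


NPP = GPP - Ra = 1569 - 585 = 984 g C/m^2/yr

984 g C/m^2/yr


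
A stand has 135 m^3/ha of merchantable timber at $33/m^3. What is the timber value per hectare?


Value = 135 * 33 = $4455/ha

$4455/ha


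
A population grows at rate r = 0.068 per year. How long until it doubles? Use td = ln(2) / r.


td = ln(2) / 0.068 = 0.693147 / 0.068 = 10.1933 ≈ 10.2 years

10.2 years


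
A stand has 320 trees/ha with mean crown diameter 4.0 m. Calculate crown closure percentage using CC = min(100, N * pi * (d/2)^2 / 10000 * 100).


(d/2)^2 = (4.0/2)^2 = 2^2 = 4
Crown area = 3.141593 * 4 = 12.5664 m^2
N * area / 10000 * 100 = 320 * 12.5664 / 10000 * 100 = 40.2125
CC = min(100, 40.2125) = 40.2125 ≈ 40.2%

40.2%


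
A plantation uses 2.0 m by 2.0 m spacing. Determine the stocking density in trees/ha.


N = 10000 / 2.0^2 = 10000 / 4 = 2500.00 ≈ 2500 trees/ha

2500 trees/ha


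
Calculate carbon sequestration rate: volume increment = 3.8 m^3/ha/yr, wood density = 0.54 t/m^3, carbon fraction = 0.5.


C = 3.8 * 0.54 * 0.5 = 1.026 ≈ 1.03 t C/ha/yr

1.03 t C/ha/yr


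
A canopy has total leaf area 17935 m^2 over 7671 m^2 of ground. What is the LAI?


LAI = 17935 / 7671 = 2.3380 ≈ 2.34

2.34


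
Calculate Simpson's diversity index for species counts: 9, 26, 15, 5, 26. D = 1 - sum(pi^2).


Total N = 9 + 26 + 15 + 5 + 26 = 81
Per-species terms:
  p = 9/81 = 0.111111; p^2 = 0.111111^2 = 0.012346
  p = 26/81 = 0.320988; p^2 = 0.320988^2 = 0.103033
  p = 15/81 = 0.185185; p^2 = 0.185185^2 = 0.034293
  p = 5/81 = 0.061728; p^2 = 0.061728^2 = 0.003810
  p = 26/81 = 0.320988; p^2 = 0.320988^2 = 0.103033
sum(p^2) = 0.012346 + 0.103033 + 0.034293 + 0.003810 + 0.103033 = 0.256515
D = 1 - 0.256515 = 0.743485 ≈ 0.7435

0.7435


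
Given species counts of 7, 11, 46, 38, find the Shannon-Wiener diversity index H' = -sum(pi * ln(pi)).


Total N = 7 + 11 + 46 + 38 = 102
Per-species terms:
  p = 7/102 = 0.068627; ln(p) = -2.679069; p*ln(p) = 0.068627 * (-2.679069) = -0.183856
  p = 11/102 = 0.107843; ln(p) = -2.227079; p*ln(p) = 0.107843 * (-2.227079) = -0.240175
  p = 46/102 = 0.450980; ln(p) = -0.796332; p*ln(p) = 0.450980 * (-0.796332) = -0.359130
  p = 38/102 = 0.372549; ln(p) = -0.987387; p*ln(p) = 0.372549 * (-0.987387) = -0.367850
sum(p*ln(p)) = (-0.183856) + (-0.240175) + (-0.359130) + (-0.367850) = -1.151011
H' = -(-1.151011) = 1.151011 ≈ 1.1510

1.1510


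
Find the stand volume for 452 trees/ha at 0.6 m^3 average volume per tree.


V_stand = 452 * 0.6 = 271.2 m^3/ha

271.2 m^3/ha


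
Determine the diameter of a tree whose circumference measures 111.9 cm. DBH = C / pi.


DBH = C / pi = 111.9 / 3.141593 = 35.6189 ≈ 35.62 cm

35.62 cm


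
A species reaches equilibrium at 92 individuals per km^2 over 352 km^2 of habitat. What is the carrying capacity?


K = 92 * 352 = 32384 individuals

32384 individuals


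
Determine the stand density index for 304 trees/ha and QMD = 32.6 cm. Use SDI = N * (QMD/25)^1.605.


QMD/25 = 32.6/25 = 1.304
(1.304)^1.605 = exp(1.605 * ln(1.304)) = exp(1.605 * 0.265436) = exp(0.426025) = 1.53116
SDI = 304 * 1.53116 = 465.473 ≈ 465

465


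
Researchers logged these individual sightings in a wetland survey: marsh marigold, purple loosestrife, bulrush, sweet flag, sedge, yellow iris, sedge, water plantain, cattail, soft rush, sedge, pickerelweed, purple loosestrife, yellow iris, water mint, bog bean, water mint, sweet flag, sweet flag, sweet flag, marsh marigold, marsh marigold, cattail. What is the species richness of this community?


Total individuals logged = 23
Distinct species (count of individuals): marsh marigold (3), purple loosestrife (2), bulrush (1), sweet flag (4), sedge (3), yellow iris (2), water plantain (1), cattail (2), soft rush (1), pickerelweed (1), water mint (2), bog bean (1)
Species richness = number of distinct species = 12

12


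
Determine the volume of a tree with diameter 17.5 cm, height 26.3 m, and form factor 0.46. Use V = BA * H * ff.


(D/200)^2 = (17.5/200)^2 = 0.0875^2 = 0.00765625
BA = 3.141593 * 0.00765625 = 0.0240528 m^2
V = 0.0240528 * 26.3 * 0.46 = 0.290991 ≈ 0.291 m^3

0.291 m^3


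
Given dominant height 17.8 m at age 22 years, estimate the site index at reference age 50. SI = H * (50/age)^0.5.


50/22 = 2.27273
(2.27273)^0.5 = 1.50756
SI = 17.8 * 1.50756 = 26.8346 ≈ 26.8 m

26.8 m


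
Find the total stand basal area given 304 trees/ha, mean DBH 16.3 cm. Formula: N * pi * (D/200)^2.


(D/200)^2 = (16.3/200)^2 = 0.0815^2 = 0.00664225
Individual BA = 3.141593 * 0.00664225 = 0.0208672 m^2
Stand BA = 304 * 0.0208672 = 6.34363 ≈ 6.34 m^2/ha

6.34 m^2/ha


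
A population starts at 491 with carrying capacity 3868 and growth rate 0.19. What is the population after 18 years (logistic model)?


(K - N0)/N0 = (3868 - 491)/491 = 3377/491 = 6.87780
r*t = 0.19 * 18 = 3.42; exp(-3.42) = 0.0327124
6.87780 * 0.0327124 = 0.224989
1 + 0.224989 = 1.22499
N = 3868 / 1.22499 = 3157.58 ≈ 3158

3158


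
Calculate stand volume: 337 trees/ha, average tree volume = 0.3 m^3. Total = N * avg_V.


V_stand = 337 * 0.3 = 101.1 m^3/ha

101.1 m^3/ha


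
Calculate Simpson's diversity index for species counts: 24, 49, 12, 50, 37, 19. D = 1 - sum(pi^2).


Total N = 24 + 49 + 12 + 50 + 37 + 19 = 191
Per-species terms:
  p = 24/191 = 0.125654; p^2 = 0.125654^2 = 0.015789
  p = 49/191 = 0.256545; p^2 = 0.256545^2 = 0.065815
  p = 12/191 = 0.062827; p^2 = 0.062827^2 = 0.003947
  p = 50/191 = 0.261780; p^2 = 0.261780^2 = 0.068529
  p = 37/191 = 0.193717; p^2 = 0.193717^2 = 0.037526
  p = 19/191 = 0.099476; p^2 = 0.099476^2 = 0.009895
sum(p^2) = 0.015789 + 0.065815 + 0.003947 + 0.068529 + 0.037526 + 0.009895 = 0.201501
D = 1 - 0.201501 = 0.798499 ≈ 0.7985

0.7985


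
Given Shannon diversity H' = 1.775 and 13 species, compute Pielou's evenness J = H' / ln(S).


ln(13) = 2.56495
J = H' / ln(S) = 1.775 / 2.56495 = 0.692021 ≈ 0.6920

0.6920


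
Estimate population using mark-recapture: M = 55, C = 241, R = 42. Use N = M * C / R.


N = M * C / R = 55 * 241 / 42 = 13255 / 42 = 315.60 ≈ 316

316 individuals


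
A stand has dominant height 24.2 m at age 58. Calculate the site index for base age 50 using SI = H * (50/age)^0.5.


50/58 = 0.862069
(0.862069)^0.5 = 0.928477
SI = 24.2 * 0.928477 = 22.4691 ≈ 22.5 m

22.5 m


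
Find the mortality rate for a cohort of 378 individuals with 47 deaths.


Mortality rate = 47 / 378 = 0.124339 ≈ 0.1243

0.1243


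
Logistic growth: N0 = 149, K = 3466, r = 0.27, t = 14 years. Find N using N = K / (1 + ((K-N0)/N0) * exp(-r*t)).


(K - N0)/N0 = (3466 - 149)/149 = 3317/149 = 22.2617
r*t = 0.27 * 14 = 3.78; exp(-3.78) = 0.0228227
22.2617 * 0.0228227 = 0.508072
1 + 0.508072 = 1.50807
N = 3466 / 1.50807 = 2298.30 ≈ 2298

2298


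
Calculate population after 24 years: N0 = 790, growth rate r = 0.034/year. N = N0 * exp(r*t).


r*t = 0.034 * 24 = 0.816
exp(0.816) = 2.26144
N = 790 * 2.26144 = 1786.54 ≈ 1787

1787


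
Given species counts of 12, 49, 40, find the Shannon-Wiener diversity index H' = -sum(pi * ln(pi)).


Total N = 12 + 49 + 40 = 101
Per-species terms:
  p = 12/101 = 0.118812; ln(p) = -2.130213; p*ln(p) = 0.118812 * (-2.130213) = -0.253095
  p = 49/101 = 0.485149; ln(p) = -0.723299; p*ln(p) = 0.485149 * (-0.723299) = -0.350908
  p = 40/101 = 0.396040; ln(p) = -0.926240; p*ln(p) = 0.396040 * (-0.926240) = -0.366828
sum(p*ln(p)) = (-0.253095) + (-0.350908) + (-0.366828) = -0.970831
H' = -(-0.970831) = 0.970831 ≈ 0.9708

0.9708


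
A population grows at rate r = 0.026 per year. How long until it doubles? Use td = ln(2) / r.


td = ln(2) / 0.026 = 0.693147 / 0.026 = 26.6595 ≈ 26.7 years

26.7 years


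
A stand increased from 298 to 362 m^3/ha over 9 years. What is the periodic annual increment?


PAI = (V2 - V1) / period = (362 - 298) / 9 = 64 / 9 = 7.1111 ≈ 7.11 m^3/ha/yr

7.11 m^3/ha/yr


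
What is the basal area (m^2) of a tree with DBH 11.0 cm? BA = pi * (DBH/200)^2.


D/200 = 11.0/200 = 0.055 m
(D/200)^2 = 0.055^2 = 0.003025
BA = 3.141593 * 0.003025 = 0.00950332 ≈ 0.0095 m^2

0.0095 m^2


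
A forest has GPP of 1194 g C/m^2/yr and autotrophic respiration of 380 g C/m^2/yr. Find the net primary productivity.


NPP = GPP - Ra = 1194 - 380 = 814 g C/m^2/yr

814 g C/m^2/yr


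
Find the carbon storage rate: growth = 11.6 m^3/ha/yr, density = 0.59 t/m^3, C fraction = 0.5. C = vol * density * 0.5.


C = 11.6 * 0.59 * 0.5 = 3.422 ≈ 3.42 t C/ha/yr

3.42 t C/ha/yr


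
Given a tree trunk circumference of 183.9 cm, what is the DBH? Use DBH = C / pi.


DBH = C / pi = 183.9 / 3.141593 = 58.5372 ≈ 58.54 cm

58.54 cm


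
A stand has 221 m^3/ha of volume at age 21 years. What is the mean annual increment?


MAI = 221 / 21 = 10.5238 ≈ 10.52 m^3/ha/yr

10.52 m^3/ha/yr


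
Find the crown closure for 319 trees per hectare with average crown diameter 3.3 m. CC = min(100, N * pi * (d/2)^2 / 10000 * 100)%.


(d/2)^2 = (3.3/2)^2 = 1.65^2 = 2.7225
Crown area = 3.141593 * 2.7225 = 8.55299 m^2
N * area / 10000 * 100 = 319 * 8.55299 / 10000 * 100 = 27.2840
CC = min(100, 27.2840) = 27.2840 ≈ 27.3%

27.3%


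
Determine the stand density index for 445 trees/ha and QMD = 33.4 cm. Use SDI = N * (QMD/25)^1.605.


QMD/25 = 33.4/25 = 1.336
(1.336)^1.605 = exp(1.605 * ln(1.336)) = exp(1.605 * 0.289680) = exp(0.464936) = 1.59191
SDI = 445 * 1.59191 = 708.400 ≈ 708

708


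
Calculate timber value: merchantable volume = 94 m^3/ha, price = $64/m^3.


Value = 94 * 64 = $6016/ha

$6016/ha


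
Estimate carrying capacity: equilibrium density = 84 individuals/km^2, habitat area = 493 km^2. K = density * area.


K = 84 * 493 = 41412 individuals

41412 individuals


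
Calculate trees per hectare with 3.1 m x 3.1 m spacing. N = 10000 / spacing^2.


N = 10000 / 3.1^2 = 10000 / 9.61 = 1040.58 ≈ 1041 trees/ha

1041 trees/ha


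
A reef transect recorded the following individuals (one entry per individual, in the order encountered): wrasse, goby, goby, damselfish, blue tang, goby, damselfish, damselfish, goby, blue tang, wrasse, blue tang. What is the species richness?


Total individuals logged = 12
Distinct species (count of individuals): wrasse (2), goby (4), damselfish (3), blue tang (3)
Species richness = number of distinct species = 4

4


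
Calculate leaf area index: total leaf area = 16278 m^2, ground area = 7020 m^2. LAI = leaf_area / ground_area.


LAI = 16278 / 7020 = 2.3188 ≈ 2.32

2.32


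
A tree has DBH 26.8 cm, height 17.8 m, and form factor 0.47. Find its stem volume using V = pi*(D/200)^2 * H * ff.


(D/200)^2 = (26.8/200)^2 = 0.134^2 = 0.017956
BA = 3.141593 * 0.017956 = 0.0564104 m^2
V = 0.0564104 * 17.8 * 0.47 = 0.471929 ≈ 0.472 m^3

0.472 m^3


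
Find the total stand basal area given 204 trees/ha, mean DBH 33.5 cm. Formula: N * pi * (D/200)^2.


(D/200)^2 = (33.5/200)^2 = 0.1675^2 = 0.02805625
Individual BA = 3.141593 * 0.02805625 = 0.0881413 m^2
Stand BA = 204 * 0.0881413 = 17.9808 ≈ 17.98 m^2/ha

17.98 m^2/ha


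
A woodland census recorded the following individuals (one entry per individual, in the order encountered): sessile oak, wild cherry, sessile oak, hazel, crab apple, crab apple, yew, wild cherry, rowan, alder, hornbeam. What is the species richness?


Total individuals logged = 11
Distinct species (count of individuals): sessile oak (2), wild cherry (2), hazel (1), crab apple (2), yew (1), rowan (1), alder (1), hornbeam (1)
Species richness = number of distinct species = 8

8
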